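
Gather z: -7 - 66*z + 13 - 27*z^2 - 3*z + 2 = -27*z^2 - 69*z + 8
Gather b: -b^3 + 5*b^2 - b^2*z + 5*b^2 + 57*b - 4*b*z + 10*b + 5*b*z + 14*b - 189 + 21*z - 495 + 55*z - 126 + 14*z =-b^3 + b^2*(10 - z) + b*(z + 81) + 90*z - 810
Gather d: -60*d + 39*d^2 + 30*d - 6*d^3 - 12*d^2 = -6*d^3 + 27*d^2 - 30*d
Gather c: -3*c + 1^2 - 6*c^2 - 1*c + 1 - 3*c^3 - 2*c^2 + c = -3*c^3 - 8*c^2 - 3*c + 2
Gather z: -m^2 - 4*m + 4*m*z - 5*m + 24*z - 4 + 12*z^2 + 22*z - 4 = -m^2 - 9*m + 12*z^2 + z*(4*m + 46) - 8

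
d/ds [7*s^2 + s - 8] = 14*s + 1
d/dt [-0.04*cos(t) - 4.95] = 0.04*sin(t)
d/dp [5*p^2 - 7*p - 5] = 10*p - 7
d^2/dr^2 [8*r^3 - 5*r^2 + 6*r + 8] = 48*r - 10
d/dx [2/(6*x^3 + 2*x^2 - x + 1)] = 2*(-18*x^2 - 4*x + 1)/(6*x^3 + 2*x^2 - x + 1)^2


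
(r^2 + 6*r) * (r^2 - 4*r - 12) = r^4 + 2*r^3 - 36*r^2 - 72*r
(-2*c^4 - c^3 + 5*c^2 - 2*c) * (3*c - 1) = -6*c^5 - c^4 + 16*c^3 - 11*c^2 + 2*c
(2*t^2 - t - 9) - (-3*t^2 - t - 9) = 5*t^2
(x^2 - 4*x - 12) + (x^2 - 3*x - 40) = 2*x^2 - 7*x - 52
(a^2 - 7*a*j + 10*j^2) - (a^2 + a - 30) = -7*a*j - a + 10*j^2 + 30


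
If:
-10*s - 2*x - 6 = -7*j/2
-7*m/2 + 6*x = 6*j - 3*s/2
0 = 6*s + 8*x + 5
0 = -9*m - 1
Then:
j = -1031/4428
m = -1/9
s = -2899/4428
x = -791/5904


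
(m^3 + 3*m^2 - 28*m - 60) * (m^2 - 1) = m^5 + 3*m^4 - 29*m^3 - 63*m^2 + 28*m + 60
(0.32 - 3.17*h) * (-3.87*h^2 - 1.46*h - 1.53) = 12.2679*h^3 + 3.3898*h^2 + 4.3829*h - 0.4896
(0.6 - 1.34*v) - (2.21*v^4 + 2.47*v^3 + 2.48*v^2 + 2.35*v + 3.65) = -2.21*v^4 - 2.47*v^3 - 2.48*v^2 - 3.69*v - 3.05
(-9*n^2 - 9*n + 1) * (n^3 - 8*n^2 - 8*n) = -9*n^5 + 63*n^4 + 145*n^3 + 64*n^2 - 8*n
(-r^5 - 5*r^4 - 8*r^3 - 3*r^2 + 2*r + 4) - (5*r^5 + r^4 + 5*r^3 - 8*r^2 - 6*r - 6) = -6*r^5 - 6*r^4 - 13*r^3 + 5*r^2 + 8*r + 10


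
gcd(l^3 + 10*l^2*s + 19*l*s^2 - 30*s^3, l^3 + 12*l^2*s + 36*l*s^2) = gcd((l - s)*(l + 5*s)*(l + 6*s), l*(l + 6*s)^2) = l + 6*s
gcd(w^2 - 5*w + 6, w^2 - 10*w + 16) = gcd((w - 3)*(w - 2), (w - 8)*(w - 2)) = w - 2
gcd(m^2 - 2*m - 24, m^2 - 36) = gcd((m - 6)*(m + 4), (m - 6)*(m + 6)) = m - 6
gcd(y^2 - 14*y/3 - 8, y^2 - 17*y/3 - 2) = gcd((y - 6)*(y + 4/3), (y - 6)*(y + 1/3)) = y - 6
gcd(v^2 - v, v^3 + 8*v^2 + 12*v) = v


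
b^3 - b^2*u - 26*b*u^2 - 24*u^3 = (b - 6*u)*(b + u)*(b + 4*u)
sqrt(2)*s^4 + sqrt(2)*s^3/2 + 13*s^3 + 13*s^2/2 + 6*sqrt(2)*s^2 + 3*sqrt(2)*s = s*(s + sqrt(2)/2)*(s + 6*sqrt(2))*(sqrt(2)*s + sqrt(2)/2)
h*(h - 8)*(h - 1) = h^3 - 9*h^2 + 8*h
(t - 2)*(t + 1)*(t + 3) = t^3 + 2*t^2 - 5*t - 6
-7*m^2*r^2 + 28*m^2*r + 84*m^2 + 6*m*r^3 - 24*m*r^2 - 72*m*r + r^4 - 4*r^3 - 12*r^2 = (-m + r)*(7*m + r)*(r - 6)*(r + 2)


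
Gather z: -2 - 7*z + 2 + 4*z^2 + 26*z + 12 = 4*z^2 + 19*z + 12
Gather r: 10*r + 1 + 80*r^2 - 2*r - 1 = 80*r^2 + 8*r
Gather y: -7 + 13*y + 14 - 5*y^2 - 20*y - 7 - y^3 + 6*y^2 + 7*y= -y^3 + y^2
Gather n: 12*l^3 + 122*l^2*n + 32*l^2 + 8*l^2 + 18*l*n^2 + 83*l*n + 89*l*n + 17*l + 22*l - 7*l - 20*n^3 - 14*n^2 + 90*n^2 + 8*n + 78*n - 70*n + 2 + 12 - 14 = 12*l^3 + 40*l^2 + 32*l - 20*n^3 + n^2*(18*l + 76) + n*(122*l^2 + 172*l + 16)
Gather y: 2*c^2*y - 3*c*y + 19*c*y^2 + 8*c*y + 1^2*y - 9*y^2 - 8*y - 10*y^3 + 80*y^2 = -10*y^3 + y^2*(19*c + 71) + y*(2*c^2 + 5*c - 7)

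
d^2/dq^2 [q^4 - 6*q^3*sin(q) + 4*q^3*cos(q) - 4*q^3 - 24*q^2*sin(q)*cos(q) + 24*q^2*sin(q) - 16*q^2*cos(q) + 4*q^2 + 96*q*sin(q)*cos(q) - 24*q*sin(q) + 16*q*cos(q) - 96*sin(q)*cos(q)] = 6*q^3*sin(q) - 4*q^3*cos(q) - 48*q^2*sin(q) + 48*q^2*sin(2*q) - 20*q^2*cos(q) + 12*q^2 + 52*q*sin(q) - 192*q*sin(2*q) + 104*q*cos(q) - 96*q*cos(2*q) - 24*q + 16*sin(q) + 168*sin(2*q) - 80*cos(q) + 192*cos(2*q) + 8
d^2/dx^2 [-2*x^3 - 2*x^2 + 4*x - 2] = -12*x - 4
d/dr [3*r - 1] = 3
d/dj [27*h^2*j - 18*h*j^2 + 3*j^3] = 27*h^2 - 36*h*j + 9*j^2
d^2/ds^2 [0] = 0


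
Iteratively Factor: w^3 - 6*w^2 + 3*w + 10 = (w - 5)*(w^2 - w - 2) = (w - 5)*(w + 1)*(w - 2)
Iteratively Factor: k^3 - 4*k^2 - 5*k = (k)*(k^2 - 4*k - 5) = k*(k + 1)*(k - 5)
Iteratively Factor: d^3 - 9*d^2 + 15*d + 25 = (d - 5)*(d^2 - 4*d - 5) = (d - 5)^2*(d + 1)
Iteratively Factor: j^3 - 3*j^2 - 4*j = (j)*(j^2 - 3*j - 4) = j*(j + 1)*(j - 4)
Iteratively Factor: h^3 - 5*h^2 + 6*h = (h)*(h^2 - 5*h + 6) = h*(h - 3)*(h - 2)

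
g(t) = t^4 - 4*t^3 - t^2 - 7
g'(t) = 4*t^3 - 12*t^2 - 2*t = 2*t*(2*t^2 - 6*t - 1)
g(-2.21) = 55.15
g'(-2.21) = -97.36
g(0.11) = -7.02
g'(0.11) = -0.36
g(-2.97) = 166.78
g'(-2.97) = -204.70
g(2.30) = -32.97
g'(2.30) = -19.41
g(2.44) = -35.62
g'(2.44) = -18.22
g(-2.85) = 143.45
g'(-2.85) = -184.37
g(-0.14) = -7.01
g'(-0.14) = 0.03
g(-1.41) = 6.18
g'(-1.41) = -32.25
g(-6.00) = 2117.00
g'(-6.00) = -1284.00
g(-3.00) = 173.00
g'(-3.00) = -210.00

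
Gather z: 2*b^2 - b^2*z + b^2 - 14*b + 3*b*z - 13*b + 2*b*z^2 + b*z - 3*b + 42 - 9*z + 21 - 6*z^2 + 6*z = 3*b^2 - 30*b + z^2*(2*b - 6) + z*(-b^2 + 4*b - 3) + 63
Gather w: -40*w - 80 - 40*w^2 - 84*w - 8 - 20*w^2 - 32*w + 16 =-60*w^2 - 156*w - 72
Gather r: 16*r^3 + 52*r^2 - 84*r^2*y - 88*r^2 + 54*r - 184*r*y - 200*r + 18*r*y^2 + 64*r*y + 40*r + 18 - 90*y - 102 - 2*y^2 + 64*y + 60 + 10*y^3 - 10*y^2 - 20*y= 16*r^3 + r^2*(-84*y - 36) + r*(18*y^2 - 120*y - 106) + 10*y^3 - 12*y^2 - 46*y - 24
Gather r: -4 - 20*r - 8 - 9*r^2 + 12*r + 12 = -9*r^2 - 8*r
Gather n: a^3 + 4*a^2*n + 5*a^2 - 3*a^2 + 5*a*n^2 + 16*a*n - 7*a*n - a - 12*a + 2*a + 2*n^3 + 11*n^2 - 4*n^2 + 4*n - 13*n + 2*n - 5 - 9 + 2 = a^3 + 2*a^2 - 11*a + 2*n^3 + n^2*(5*a + 7) + n*(4*a^2 + 9*a - 7) - 12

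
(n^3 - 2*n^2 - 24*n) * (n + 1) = n^4 - n^3 - 26*n^2 - 24*n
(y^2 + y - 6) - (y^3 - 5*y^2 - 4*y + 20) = -y^3 + 6*y^2 + 5*y - 26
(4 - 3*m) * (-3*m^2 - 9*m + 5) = 9*m^3 + 15*m^2 - 51*m + 20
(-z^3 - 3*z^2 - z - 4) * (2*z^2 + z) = -2*z^5 - 7*z^4 - 5*z^3 - 9*z^2 - 4*z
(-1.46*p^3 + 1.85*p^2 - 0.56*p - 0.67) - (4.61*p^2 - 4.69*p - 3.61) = -1.46*p^3 - 2.76*p^2 + 4.13*p + 2.94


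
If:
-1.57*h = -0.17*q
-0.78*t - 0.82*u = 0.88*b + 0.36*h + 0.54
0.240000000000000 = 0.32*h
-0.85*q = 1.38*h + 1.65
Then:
No Solution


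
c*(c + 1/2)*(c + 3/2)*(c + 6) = c^4 + 8*c^3 + 51*c^2/4 + 9*c/2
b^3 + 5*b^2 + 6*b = b*(b + 2)*(b + 3)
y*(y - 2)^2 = y^3 - 4*y^2 + 4*y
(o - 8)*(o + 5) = o^2 - 3*o - 40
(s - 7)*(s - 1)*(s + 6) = s^3 - 2*s^2 - 41*s + 42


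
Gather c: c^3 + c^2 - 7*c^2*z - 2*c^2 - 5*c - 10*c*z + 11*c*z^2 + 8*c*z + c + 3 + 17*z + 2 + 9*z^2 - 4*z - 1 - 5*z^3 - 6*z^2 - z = c^3 + c^2*(-7*z - 1) + c*(11*z^2 - 2*z - 4) - 5*z^3 + 3*z^2 + 12*z + 4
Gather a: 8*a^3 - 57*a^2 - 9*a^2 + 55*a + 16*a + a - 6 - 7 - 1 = 8*a^3 - 66*a^2 + 72*a - 14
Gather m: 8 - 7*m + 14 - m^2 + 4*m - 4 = -m^2 - 3*m + 18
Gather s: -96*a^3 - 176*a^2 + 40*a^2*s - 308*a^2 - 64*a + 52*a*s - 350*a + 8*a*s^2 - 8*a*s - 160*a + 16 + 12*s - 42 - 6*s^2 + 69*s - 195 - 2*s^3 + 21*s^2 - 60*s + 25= -96*a^3 - 484*a^2 - 574*a - 2*s^3 + s^2*(8*a + 15) + s*(40*a^2 + 44*a + 21) - 196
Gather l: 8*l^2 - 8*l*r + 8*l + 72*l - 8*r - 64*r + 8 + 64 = 8*l^2 + l*(80 - 8*r) - 72*r + 72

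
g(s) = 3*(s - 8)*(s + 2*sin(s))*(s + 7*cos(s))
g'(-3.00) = -8.04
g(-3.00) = -1075.55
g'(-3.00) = -8.04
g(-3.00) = -1075.55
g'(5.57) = -233.44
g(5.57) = -337.50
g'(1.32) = 315.58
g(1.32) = -199.57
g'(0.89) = 15.12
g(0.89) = -276.09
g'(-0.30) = -411.92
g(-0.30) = 141.72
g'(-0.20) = -461.82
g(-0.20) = 97.87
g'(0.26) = -447.69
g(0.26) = -126.28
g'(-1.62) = 906.77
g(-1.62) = -205.08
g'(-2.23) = 793.64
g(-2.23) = -762.27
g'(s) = 3*(1 - 7*sin(s))*(s - 8)*(s + 2*sin(s)) + 3*(s - 8)*(s + 7*cos(s))*(2*cos(s) + 1) + 3*(s + 2*sin(s))*(s + 7*cos(s))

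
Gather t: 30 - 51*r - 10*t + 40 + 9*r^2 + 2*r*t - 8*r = 9*r^2 - 59*r + t*(2*r - 10) + 70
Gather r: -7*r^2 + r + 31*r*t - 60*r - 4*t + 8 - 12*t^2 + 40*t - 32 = -7*r^2 + r*(31*t - 59) - 12*t^2 + 36*t - 24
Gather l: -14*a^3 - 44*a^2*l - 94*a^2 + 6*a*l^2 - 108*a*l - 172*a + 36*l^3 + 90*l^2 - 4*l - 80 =-14*a^3 - 94*a^2 - 172*a + 36*l^3 + l^2*(6*a + 90) + l*(-44*a^2 - 108*a - 4) - 80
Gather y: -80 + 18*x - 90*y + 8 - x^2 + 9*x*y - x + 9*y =-x^2 + 17*x + y*(9*x - 81) - 72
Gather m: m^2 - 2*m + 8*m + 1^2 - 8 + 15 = m^2 + 6*m + 8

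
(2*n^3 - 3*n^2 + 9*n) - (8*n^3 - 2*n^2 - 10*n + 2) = -6*n^3 - n^2 + 19*n - 2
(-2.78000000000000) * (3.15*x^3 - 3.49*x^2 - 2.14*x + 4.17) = -8.757*x^3 + 9.7022*x^2 + 5.9492*x - 11.5926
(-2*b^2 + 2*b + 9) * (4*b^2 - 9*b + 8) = -8*b^4 + 26*b^3 + 2*b^2 - 65*b + 72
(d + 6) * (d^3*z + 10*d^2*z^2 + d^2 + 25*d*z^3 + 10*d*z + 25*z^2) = d^4*z + 10*d^3*z^2 + 6*d^3*z + d^3 + 25*d^2*z^3 + 60*d^2*z^2 + 10*d^2*z + 6*d^2 + 150*d*z^3 + 25*d*z^2 + 60*d*z + 150*z^2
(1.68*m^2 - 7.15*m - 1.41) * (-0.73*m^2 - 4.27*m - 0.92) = -1.2264*m^4 - 1.9541*m^3 + 30.0142*m^2 + 12.5987*m + 1.2972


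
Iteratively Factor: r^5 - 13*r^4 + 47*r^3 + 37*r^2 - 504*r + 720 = (r - 4)*(r^4 - 9*r^3 + 11*r^2 + 81*r - 180) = (r - 5)*(r - 4)*(r^3 - 4*r^2 - 9*r + 36) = (r - 5)*(r - 4)*(r + 3)*(r^2 - 7*r + 12) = (r - 5)*(r - 4)*(r - 3)*(r + 3)*(r - 4)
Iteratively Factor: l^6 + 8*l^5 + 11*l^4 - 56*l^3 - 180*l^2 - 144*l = (l + 2)*(l^5 + 6*l^4 - l^3 - 54*l^2 - 72*l) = (l + 2)^2*(l^4 + 4*l^3 - 9*l^2 - 36*l) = (l - 3)*(l + 2)^2*(l^3 + 7*l^2 + 12*l) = (l - 3)*(l + 2)^2*(l + 4)*(l^2 + 3*l) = (l - 3)*(l + 2)^2*(l + 3)*(l + 4)*(l)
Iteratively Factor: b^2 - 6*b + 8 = (b - 2)*(b - 4)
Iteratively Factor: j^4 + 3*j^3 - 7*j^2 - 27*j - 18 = (j + 2)*(j^3 + j^2 - 9*j - 9) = (j - 3)*(j + 2)*(j^2 + 4*j + 3) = (j - 3)*(j + 1)*(j + 2)*(j + 3)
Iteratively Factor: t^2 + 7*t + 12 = (t + 4)*(t + 3)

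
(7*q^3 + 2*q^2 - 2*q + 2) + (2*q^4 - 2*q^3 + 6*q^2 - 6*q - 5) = 2*q^4 + 5*q^3 + 8*q^2 - 8*q - 3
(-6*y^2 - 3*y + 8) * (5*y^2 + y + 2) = -30*y^4 - 21*y^3 + 25*y^2 + 2*y + 16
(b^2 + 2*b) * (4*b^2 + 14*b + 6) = 4*b^4 + 22*b^3 + 34*b^2 + 12*b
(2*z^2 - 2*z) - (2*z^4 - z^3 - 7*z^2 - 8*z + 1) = -2*z^4 + z^3 + 9*z^2 + 6*z - 1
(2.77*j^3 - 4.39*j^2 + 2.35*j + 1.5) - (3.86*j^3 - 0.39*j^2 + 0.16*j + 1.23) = -1.09*j^3 - 4.0*j^2 + 2.19*j + 0.27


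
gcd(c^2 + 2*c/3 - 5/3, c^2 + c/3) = 1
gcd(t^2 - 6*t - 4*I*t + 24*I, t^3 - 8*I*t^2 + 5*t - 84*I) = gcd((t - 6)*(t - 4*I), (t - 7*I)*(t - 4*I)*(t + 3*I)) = t - 4*I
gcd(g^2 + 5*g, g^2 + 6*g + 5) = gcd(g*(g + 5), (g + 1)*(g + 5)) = g + 5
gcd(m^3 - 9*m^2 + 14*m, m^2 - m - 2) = m - 2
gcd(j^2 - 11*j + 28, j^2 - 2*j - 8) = j - 4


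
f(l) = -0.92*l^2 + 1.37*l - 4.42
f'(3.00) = -4.15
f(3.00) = -8.59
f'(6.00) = -9.67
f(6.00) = -29.32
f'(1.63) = -1.63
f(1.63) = -4.63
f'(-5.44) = 11.38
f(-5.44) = -39.10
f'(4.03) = -6.05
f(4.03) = -13.84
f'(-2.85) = 6.61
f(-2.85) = -15.80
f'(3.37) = -4.83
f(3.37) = -10.25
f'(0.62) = 0.23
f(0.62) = -3.92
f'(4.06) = -6.10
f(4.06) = -14.02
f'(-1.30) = 3.76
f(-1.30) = -7.76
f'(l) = 1.37 - 1.84*l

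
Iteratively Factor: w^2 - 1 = (w + 1)*(w - 1)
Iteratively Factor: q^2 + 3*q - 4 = (q - 1)*(q + 4)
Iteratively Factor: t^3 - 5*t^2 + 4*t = (t)*(t^2 - 5*t + 4) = t*(t - 1)*(t - 4)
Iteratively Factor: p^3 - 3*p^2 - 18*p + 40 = (p - 2)*(p^2 - p - 20) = (p - 5)*(p - 2)*(p + 4)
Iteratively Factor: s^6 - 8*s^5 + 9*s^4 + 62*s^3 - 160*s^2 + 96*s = (s)*(s^5 - 8*s^4 + 9*s^3 + 62*s^2 - 160*s + 96) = s*(s - 4)*(s^4 - 4*s^3 - 7*s^2 + 34*s - 24) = s*(s - 4)*(s + 3)*(s^3 - 7*s^2 + 14*s - 8) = s*(s - 4)^2*(s + 3)*(s^2 - 3*s + 2) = s*(s - 4)^2*(s - 2)*(s + 3)*(s - 1)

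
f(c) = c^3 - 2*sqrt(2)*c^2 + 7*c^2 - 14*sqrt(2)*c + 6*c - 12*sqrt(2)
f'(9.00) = 304.29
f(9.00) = 925.74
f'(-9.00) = 154.11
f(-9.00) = -283.88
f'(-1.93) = -18.73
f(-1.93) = 18.01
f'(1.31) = 2.28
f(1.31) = -25.64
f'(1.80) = 10.94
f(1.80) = -22.46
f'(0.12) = -12.75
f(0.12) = -18.56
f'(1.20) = 0.53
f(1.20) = -25.79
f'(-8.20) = 119.51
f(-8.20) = -174.69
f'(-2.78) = -13.81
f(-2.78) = 32.15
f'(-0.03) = -14.05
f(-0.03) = -16.55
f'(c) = 3*c^2 - 4*sqrt(2)*c + 14*c - 14*sqrt(2) + 6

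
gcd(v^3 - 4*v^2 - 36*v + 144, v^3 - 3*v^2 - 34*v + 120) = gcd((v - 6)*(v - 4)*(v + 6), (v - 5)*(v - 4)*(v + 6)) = v^2 + 2*v - 24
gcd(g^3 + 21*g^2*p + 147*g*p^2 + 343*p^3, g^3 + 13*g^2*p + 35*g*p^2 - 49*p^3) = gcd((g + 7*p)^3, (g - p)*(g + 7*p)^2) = g^2 + 14*g*p + 49*p^2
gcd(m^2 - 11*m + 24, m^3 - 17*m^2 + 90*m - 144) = m^2 - 11*m + 24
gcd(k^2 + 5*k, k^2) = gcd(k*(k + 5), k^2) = k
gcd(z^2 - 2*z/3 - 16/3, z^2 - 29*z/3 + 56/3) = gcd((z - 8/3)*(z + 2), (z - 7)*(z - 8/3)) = z - 8/3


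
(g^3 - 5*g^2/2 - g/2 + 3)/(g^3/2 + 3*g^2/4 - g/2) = 2*(2*g^3 - 5*g^2 - g + 6)/(g*(2*g^2 + 3*g - 2))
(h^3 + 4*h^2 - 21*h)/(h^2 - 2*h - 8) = h*(-h^2 - 4*h + 21)/(-h^2 + 2*h + 8)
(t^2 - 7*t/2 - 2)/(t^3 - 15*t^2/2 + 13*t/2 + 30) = (2*t + 1)/(2*t^2 - 7*t - 15)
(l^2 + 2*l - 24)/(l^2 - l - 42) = (l - 4)/(l - 7)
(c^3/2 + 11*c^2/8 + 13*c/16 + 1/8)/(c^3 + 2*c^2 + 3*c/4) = (4*c^2 + 9*c + 2)/(4*c*(2*c + 3))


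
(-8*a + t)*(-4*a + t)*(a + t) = 32*a^3 + 20*a^2*t - 11*a*t^2 + t^3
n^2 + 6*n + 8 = (n + 2)*(n + 4)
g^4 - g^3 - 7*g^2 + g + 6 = (g - 3)*(g - 1)*(g + 1)*(g + 2)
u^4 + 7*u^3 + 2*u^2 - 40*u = u*(u - 2)*(u + 4)*(u + 5)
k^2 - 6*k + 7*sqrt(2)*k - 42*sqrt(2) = (k - 6)*(k + 7*sqrt(2))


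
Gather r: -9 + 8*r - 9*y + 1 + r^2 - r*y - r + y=r^2 + r*(7 - y) - 8*y - 8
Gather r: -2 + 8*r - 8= 8*r - 10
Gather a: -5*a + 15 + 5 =20 - 5*a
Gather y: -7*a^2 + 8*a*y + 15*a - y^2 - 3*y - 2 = -7*a^2 + 15*a - y^2 + y*(8*a - 3) - 2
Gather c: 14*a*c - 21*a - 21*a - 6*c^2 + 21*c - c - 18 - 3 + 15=-42*a - 6*c^2 + c*(14*a + 20) - 6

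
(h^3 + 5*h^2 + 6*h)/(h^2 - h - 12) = h*(h + 2)/(h - 4)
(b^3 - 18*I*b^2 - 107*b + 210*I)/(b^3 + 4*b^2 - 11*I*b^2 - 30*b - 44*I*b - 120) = (b - 7*I)/(b + 4)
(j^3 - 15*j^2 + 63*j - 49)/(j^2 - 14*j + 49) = j - 1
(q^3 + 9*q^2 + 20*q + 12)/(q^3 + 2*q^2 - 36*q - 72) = (q + 1)/(q - 6)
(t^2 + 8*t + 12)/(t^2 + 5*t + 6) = (t + 6)/(t + 3)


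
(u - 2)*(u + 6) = u^2 + 4*u - 12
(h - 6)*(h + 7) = h^2 + h - 42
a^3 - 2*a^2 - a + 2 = (a - 2)*(a - 1)*(a + 1)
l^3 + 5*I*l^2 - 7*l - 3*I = (l + I)^2*(l + 3*I)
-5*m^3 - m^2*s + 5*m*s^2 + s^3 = (-m + s)*(m + s)*(5*m + s)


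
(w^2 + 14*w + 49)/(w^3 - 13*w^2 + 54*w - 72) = (w^2 + 14*w + 49)/(w^3 - 13*w^2 + 54*w - 72)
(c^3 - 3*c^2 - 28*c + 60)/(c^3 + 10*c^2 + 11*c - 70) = (c - 6)/(c + 7)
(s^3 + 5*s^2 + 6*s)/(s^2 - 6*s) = (s^2 + 5*s + 6)/(s - 6)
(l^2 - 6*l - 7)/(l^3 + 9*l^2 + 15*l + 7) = (l - 7)/(l^2 + 8*l + 7)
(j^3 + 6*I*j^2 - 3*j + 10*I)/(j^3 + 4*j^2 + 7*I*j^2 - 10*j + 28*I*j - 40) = (j - I)/(j + 4)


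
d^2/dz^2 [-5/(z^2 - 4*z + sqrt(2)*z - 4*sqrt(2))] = 10*(z^2 - 4*z + sqrt(2)*z - (2*z - 4 + sqrt(2))^2 - 4*sqrt(2))/(z^2 - 4*z + sqrt(2)*z - 4*sqrt(2))^3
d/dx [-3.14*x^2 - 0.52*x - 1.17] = -6.28*x - 0.52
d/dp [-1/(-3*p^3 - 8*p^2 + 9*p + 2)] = (-9*p^2 - 16*p + 9)/(3*p^3 + 8*p^2 - 9*p - 2)^2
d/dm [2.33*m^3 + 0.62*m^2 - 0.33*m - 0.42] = 6.99*m^2 + 1.24*m - 0.33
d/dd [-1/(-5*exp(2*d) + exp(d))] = (1 - 10*exp(d))*exp(-d)/(5*exp(d) - 1)^2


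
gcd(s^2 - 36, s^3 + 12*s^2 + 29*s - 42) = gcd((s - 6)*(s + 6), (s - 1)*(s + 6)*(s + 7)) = s + 6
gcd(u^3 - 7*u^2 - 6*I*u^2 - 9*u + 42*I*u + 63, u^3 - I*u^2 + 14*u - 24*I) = u - 3*I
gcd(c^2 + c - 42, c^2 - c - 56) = c + 7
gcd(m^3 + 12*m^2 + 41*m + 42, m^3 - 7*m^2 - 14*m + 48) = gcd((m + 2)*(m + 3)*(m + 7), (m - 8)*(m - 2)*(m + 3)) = m + 3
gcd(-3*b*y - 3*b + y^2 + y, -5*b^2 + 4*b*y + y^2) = 1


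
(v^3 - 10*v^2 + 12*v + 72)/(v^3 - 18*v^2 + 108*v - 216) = (v + 2)/(v - 6)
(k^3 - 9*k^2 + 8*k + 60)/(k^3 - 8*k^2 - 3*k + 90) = (k + 2)/(k + 3)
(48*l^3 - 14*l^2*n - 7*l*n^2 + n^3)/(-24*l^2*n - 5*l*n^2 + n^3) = (-2*l + n)/n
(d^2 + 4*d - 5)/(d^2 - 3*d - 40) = (d - 1)/(d - 8)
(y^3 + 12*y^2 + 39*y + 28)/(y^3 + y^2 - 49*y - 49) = (y + 4)/(y - 7)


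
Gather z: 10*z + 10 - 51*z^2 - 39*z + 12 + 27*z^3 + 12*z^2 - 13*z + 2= 27*z^3 - 39*z^2 - 42*z + 24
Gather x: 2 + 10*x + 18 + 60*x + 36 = 70*x + 56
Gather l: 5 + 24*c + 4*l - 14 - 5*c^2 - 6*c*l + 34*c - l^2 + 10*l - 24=-5*c^2 + 58*c - l^2 + l*(14 - 6*c) - 33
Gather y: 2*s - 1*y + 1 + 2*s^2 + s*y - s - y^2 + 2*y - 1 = 2*s^2 + s - y^2 + y*(s + 1)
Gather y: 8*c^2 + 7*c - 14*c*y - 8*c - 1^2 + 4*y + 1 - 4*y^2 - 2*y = 8*c^2 - c - 4*y^2 + y*(2 - 14*c)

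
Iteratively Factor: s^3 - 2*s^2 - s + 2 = (s - 1)*(s^2 - s - 2) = (s - 2)*(s - 1)*(s + 1)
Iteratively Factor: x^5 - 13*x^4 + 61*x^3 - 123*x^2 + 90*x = (x - 5)*(x^4 - 8*x^3 + 21*x^2 - 18*x) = x*(x - 5)*(x^3 - 8*x^2 + 21*x - 18) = x*(x - 5)*(x - 3)*(x^2 - 5*x + 6) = x*(x - 5)*(x - 3)*(x - 2)*(x - 3)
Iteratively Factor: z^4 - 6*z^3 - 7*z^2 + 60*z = (z)*(z^3 - 6*z^2 - 7*z + 60) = z*(z - 5)*(z^2 - z - 12) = z*(z - 5)*(z + 3)*(z - 4)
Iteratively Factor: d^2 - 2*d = (d)*(d - 2)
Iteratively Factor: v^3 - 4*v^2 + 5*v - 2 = (v - 1)*(v^2 - 3*v + 2) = (v - 2)*(v - 1)*(v - 1)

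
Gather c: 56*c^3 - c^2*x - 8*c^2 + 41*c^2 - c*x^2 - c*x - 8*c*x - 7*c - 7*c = 56*c^3 + c^2*(33 - x) + c*(-x^2 - 9*x - 14)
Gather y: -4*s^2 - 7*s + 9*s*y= -4*s^2 + 9*s*y - 7*s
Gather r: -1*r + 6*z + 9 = -r + 6*z + 9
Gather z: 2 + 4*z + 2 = 4*z + 4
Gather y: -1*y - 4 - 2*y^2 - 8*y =-2*y^2 - 9*y - 4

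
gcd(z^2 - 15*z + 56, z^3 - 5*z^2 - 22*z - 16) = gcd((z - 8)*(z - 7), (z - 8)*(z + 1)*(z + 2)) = z - 8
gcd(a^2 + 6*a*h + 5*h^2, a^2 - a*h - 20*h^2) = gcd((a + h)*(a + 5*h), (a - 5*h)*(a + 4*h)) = 1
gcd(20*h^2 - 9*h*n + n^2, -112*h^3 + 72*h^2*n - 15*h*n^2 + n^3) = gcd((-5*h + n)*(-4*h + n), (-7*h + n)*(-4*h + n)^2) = 4*h - n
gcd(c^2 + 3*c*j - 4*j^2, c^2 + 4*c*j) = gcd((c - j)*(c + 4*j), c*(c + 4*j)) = c + 4*j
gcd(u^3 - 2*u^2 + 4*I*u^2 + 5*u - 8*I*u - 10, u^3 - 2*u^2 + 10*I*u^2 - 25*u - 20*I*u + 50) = u^2 + u*(-2 + 5*I) - 10*I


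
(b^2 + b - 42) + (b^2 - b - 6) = 2*b^2 - 48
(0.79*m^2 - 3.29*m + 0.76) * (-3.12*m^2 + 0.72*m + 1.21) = -2.4648*m^4 + 10.8336*m^3 - 3.7841*m^2 - 3.4337*m + 0.9196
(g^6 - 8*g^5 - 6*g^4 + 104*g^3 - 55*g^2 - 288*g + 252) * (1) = g^6 - 8*g^5 - 6*g^4 + 104*g^3 - 55*g^2 - 288*g + 252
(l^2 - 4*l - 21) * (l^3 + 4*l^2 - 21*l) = l^5 - 58*l^3 + 441*l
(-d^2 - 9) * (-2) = 2*d^2 + 18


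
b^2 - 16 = (b - 4)*(b + 4)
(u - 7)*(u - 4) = u^2 - 11*u + 28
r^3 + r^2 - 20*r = r*(r - 4)*(r + 5)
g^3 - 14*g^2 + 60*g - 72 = (g - 6)^2*(g - 2)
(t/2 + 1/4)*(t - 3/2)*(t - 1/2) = t^3/2 - 3*t^2/4 - t/8 + 3/16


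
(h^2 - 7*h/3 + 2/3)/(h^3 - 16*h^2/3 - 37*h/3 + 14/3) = (h - 2)/(h^2 - 5*h - 14)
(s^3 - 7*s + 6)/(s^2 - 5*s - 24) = (s^2 - 3*s + 2)/(s - 8)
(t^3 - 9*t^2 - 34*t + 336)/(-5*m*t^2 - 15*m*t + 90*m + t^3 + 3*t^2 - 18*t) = (t^2 - 15*t + 56)/(-5*m*t + 15*m + t^2 - 3*t)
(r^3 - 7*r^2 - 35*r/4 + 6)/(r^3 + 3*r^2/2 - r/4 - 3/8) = 2*(r - 8)/(2*r + 1)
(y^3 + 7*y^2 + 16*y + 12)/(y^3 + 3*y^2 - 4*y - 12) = (y + 2)/(y - 2)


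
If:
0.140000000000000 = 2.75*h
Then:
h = 0.05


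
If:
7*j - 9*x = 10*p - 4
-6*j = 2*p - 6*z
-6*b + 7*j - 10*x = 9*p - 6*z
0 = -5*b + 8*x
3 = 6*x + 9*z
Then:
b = -220/1453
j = 553/2906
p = 1797/2906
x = -275/2906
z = 576/1453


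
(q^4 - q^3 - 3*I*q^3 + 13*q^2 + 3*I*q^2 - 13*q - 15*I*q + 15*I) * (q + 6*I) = q^5 - q^4 + 3*I*q^4 + 31*q^3 - 3*I*q^3 - 31*q^2 + 63*I*q^2 + 90*q - 63*I*q - 90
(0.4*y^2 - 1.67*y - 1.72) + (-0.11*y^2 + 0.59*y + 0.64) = 0.29*y^2 - 1.08*y - 1.08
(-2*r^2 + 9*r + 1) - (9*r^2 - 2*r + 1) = -11*r^2 + 11*r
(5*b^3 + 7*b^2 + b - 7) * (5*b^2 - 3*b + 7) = 25*b^5 + 20*b^4 + 19*b^3 + 11*b^2 + 28*b - 49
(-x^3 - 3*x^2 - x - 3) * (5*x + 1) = -5*x^4 - 16*x^3 - 8*x^2 - 16*x - 3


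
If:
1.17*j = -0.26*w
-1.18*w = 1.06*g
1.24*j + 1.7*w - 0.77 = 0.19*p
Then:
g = -1.11320754716981*w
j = -0.222222222222222*w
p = 7.49707602339181*w - 4.05263157894737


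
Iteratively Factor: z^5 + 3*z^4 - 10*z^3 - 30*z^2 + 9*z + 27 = (z - 1)*(z^4 + 4*z^3 - 6*z^2 - 36*z - 27) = (z - 1)*(z + 1)*(z^3 + 3*z^2 - 9*z - 27) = (z - 3)*(z - 1)*(z + 1)*(z^2 + 6*z + 9) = (z - 3)*(z - 1)*(z + 1)*(z + 3)*(z + 3)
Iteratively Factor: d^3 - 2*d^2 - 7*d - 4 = (d + 1)*(d^2 - 3*d - 4) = (d + 1)^2*(d - 4)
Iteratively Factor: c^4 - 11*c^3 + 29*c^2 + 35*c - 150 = (c - 5)*(c^3 - 6*c^2 - c + 30) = (c - 5)^2*(c^2 - c - 6) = (c - 5)^2*(c + 2)*(c - 3)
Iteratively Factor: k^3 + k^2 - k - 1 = (k + 1)*(k^2 - 1) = (k - 1)*(k + 1)*(k + 1)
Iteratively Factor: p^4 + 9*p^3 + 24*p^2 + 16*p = (p)*(p^3 + 9*p^2 + 24*p + 16) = p*(p + 1)*(p^2 + 8*p + 16) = p*(p + 1)*(p + 4)*(p + 4)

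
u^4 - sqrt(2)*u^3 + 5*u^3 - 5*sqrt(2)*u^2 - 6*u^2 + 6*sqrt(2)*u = u*(u - 1)*(u + 6)*(u - sqrt(2))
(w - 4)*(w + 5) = w^2 + w - 20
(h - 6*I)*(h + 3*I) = h^2 - 3*I*h + 18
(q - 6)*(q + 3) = q^2 - 3*q - 18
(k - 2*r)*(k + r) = k^2 - k*r - 2*r^2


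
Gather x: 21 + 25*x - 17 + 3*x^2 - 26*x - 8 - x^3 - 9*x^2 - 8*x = -x^3 - 6*x^2 - 9*x - 4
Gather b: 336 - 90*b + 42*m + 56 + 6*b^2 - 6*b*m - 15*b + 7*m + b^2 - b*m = 7*b^2 + b*(-7*m - 105) + 49*m + 392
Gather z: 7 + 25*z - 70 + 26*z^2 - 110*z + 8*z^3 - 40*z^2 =8*z^3 - 14*z^2 - 85*z - 63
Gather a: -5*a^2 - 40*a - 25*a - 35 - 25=-5*a^2 - 65*a - 60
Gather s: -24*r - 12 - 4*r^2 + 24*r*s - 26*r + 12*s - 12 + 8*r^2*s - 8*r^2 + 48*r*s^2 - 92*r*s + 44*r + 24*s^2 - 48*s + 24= -12*r^2 - 6*r + s^2*(48*r + 24) + s*(8*r^2 - 68*r - 36)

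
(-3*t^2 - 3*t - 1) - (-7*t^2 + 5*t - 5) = 4*t^2 - 8*t + 4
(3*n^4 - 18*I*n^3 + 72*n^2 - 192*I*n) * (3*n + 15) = 9*n^5 + 45*n^4 - 54*I*n^4 + 216*n^3 - 270*I*n^3 + 1080*n^2 - 576*I*n^2 - 2880*I*n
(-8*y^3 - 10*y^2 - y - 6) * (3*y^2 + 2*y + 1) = -24*y^5 - 46*y^4 - 31*y^3 - 30*y^2 - 13*y - 6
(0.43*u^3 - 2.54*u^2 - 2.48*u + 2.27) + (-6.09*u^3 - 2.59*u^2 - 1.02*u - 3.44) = -5.66*u^3 - 5.13*u^2 - 3.5*u - 1.17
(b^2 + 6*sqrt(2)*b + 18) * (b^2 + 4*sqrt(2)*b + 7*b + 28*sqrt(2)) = b^4 + 7*b^3 + 10*sqrt(2)*b^3 + 66*b^2 + 70*sqrt(2)*b^2 + 72*sqrt(2)*b + 462*b + 504*sqrt(2)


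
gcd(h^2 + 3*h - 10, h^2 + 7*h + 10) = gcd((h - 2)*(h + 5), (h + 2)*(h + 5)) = h + 5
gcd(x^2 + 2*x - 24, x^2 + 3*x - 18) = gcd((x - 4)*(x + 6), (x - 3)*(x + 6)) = x + 6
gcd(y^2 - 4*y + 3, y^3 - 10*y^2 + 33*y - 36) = y - 3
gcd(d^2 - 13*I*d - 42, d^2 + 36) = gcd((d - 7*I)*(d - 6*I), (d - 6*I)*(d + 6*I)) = d - 6*I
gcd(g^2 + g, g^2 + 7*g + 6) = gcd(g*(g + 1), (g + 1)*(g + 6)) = g + 1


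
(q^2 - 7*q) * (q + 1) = q^3 - 6*q^2 - 7*q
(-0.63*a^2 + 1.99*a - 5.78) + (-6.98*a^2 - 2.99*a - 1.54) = -7.61*a^2 - 1.0*a - 7.32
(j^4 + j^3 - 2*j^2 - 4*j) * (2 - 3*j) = -3*j^5 - j^4 + 8*j^3 + 8*j^2 - 8*j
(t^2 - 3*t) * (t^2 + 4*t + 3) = t^4 + t^3 - 9*t^2 - 9*t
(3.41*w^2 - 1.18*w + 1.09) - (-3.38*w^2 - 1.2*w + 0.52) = 6.79*w^2 + 0.02*w + 0.57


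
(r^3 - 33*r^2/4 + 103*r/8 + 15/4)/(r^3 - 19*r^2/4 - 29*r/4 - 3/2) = (r - 5/2)/(r + 1)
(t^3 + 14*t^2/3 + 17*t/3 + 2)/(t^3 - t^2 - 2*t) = (t^2 + 11*t/3 + 2)/(t*(t - 2))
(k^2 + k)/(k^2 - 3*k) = (k + 1)/(k - 3)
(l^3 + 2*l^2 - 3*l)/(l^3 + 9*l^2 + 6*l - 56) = l*(l^2 + 2*l - 3)/(l^3 + 9*l^2 + 6*l - 56)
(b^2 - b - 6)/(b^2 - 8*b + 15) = (b + 2)/(b - 5)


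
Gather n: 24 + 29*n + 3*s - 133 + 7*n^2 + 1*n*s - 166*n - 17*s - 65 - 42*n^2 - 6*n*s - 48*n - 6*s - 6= -35*n^2 + n*(-5*s - 185) - 20*s - 180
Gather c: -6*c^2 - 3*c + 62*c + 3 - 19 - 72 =-6*c^2 + 59*c - 88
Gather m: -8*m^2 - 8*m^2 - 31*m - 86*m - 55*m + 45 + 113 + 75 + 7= -16*m^2 - 172*m + 240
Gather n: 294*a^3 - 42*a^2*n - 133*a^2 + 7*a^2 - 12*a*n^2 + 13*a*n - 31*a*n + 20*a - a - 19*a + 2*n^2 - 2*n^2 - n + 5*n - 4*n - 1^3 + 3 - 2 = 294*a^3 - 126*a^2 - 12*a*n^2 + n*(-42*a^2 - 18*a)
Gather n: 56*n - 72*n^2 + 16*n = -72*n^2 + 72*n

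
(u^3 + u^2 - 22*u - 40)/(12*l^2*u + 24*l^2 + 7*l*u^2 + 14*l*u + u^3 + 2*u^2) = (u^2 - u - 20)/(12*l^2 + 7*l*u + u^2)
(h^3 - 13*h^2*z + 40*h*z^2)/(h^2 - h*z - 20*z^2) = h*(h - 8*z)/(h + 4*z)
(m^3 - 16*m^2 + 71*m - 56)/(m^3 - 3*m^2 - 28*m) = (m^2 - 9*m + 8)/(m*(m + 4))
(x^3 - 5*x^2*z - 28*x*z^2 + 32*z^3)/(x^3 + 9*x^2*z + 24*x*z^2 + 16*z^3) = (x^2 - 9*x*z + 8*z^2)/(x^2 + 5*x*z + 4*z^2)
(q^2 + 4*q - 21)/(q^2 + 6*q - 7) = (q - 3)/(q - 1)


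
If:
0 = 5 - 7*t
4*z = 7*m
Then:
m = 4*z/7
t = 5/7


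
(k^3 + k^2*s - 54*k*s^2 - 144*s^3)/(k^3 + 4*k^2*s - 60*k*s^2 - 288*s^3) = (k + 3*s)/(k + 6*s)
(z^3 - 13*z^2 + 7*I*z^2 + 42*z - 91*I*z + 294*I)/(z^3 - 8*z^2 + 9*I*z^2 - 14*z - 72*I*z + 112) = (z^2 - 13*z + 42)/(z^2 + 2*z*(-4 + I) - 16*I)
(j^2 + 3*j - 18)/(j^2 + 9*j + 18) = (j - 3)/(j + 3)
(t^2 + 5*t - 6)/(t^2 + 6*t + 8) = (t^2 + 5*t - 6)/(t^2 + 6*t + 8)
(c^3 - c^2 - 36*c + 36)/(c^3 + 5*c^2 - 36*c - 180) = (c - 1)/(c + 5)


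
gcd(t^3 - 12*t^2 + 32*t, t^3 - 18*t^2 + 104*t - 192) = t^2 - 12*t + 32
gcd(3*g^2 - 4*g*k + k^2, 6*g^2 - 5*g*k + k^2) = 3*g - k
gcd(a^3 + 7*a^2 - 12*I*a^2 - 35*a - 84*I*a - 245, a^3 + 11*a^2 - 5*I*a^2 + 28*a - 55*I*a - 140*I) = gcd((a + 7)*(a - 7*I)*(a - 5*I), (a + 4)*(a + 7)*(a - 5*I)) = a^2 + a*(7 - 5*I) - 35*I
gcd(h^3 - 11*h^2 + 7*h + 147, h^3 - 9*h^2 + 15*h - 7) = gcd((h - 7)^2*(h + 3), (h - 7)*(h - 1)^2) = h - 7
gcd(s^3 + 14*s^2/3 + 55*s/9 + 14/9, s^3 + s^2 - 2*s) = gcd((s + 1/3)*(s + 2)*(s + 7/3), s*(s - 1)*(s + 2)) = s + 2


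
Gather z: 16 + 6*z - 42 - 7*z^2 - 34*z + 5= -7*z^2 - 28*z - 21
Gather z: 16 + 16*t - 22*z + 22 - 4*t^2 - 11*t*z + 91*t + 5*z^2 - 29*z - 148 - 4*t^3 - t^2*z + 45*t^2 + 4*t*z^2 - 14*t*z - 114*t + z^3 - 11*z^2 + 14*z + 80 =-4*t^3 + 41*t^2 - 7*t + z^3 + z^2*(4*t - 6) + z*(-t^2 - 25*t - 37) - 30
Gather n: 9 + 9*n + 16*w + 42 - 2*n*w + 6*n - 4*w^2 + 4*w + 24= n*(15 - 2*w) - 4*w^2 + 20*w + 75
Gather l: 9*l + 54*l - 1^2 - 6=63*l - 7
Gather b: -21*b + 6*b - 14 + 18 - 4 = -15*b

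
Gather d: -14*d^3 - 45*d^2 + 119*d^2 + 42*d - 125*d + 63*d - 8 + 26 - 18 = -14*d^3 + 74*d^2 - 20*d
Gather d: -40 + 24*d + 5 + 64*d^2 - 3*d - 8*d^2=56*d^2 + 21*d - 35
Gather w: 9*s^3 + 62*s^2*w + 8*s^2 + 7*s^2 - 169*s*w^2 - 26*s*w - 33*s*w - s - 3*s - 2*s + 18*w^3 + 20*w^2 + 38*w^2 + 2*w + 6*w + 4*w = 9*s^3 + 15*s^2 - 6*s + 18*w^3 + w^2*(58 - 169*s) + w*(62*s^2 - 59*s + 12)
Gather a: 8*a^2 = 8*a^2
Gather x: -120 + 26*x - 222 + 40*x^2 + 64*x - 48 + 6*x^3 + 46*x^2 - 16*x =6*x^3 + 86*x^2 + 74*x - 390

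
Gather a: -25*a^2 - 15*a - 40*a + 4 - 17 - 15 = -25*a^2 - 55*a - 28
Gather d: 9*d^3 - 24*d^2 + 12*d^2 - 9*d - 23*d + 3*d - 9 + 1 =9*d^3 - 12*d^2 - 29*d - 8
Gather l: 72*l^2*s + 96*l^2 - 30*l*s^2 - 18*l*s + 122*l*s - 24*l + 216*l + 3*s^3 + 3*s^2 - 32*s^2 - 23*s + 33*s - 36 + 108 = l^2*(72*s + 96) + l*(-30*s^2 + 104*s + 192) + 3*s^3 - 29*s^2 + 10*s + 72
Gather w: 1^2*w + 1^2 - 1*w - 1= 0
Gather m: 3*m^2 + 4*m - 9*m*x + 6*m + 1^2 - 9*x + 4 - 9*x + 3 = 3*m^2 + m*(10 - 9*x) - 18*x + 8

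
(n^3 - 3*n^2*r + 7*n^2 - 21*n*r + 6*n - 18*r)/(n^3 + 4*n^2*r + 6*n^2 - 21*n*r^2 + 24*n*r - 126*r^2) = (n + 1)/(n + 7*r)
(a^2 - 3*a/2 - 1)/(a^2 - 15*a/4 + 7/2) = 2*(2*a + 1)/(4*a - 7)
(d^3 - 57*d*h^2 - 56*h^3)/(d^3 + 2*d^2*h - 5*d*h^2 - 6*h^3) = (d^2 - d*h - 56*h^2)/(d^2 + d*h - 6*h^2)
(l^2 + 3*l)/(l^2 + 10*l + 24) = l*(l + 3)/(l^2 + 10*l + 24)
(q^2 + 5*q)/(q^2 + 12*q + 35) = q/(q + 7)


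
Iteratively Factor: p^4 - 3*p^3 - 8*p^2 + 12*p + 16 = (p - 2)*(p^3 - p^2 - 10*p - 8) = (p - 2)*(p + 2)*(p^2 - 3*p - 4) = (p - 4)*(p - 2)*(p + 2)*(p + 1)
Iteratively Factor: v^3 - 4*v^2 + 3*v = (v - 1)*(v^2 - 3*v) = v*(v - 1)*(v - 3)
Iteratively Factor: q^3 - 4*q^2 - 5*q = (q + 1)*(q^2 - 5*q) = (q - 5)*(q + 1)*(q)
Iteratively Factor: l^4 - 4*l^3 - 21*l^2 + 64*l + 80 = (l + 1)*(l^3 - 5*l^2 - 16*l + 80) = (l - 4)*(l + 1)*(l^2 - l - 20) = (l - 5)*(l - 4)*(l + 1)*(l + 4)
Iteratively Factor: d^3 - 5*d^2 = (d)*(d^2 - 5*d) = d*(d - 5)*(d)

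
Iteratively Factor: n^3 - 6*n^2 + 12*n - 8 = (n - 2)*(n^2 - 4*n + 4) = (n - 2)^2*(n - 2)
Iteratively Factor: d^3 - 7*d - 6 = (d + 2)*(d^2 - 2*d - 3) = (d - 3)*(d + 2)*(d + 1)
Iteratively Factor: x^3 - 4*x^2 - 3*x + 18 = (x - 3)*(x^2 - x - 6) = (x - 3)*(x + 2)*(x - 3)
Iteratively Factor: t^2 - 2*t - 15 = (t + 3)*(t - 5)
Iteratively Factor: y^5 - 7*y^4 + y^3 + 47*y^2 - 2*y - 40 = (y - 1)*(y^4 - 6*y^3 - 5*y^2 + 42*y + 40) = (y - 4)*(y - 1)*(y^3 - 2*y^2 - 13*y - 10) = (y - 5)*(y - 4)*(y - 1)*(y^2 + 3*y + 2) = (y - 5)*(y - 4)*(y - 1)*(y + 1)*(y + 2)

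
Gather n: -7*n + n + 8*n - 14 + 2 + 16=2*n + 4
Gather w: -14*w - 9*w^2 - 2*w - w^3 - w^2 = -w^3 - 10*w^2 - 16*w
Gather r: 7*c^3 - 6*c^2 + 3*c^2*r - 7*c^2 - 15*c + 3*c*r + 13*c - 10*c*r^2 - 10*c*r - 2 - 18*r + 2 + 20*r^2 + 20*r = 7*c^3 - 13*c^2 - 2*c + r^2*(20 - 10*c) + r*(3*c^2 - 7*c + 2)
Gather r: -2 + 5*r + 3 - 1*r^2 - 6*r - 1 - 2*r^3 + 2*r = -2*r^3 - r^2 + r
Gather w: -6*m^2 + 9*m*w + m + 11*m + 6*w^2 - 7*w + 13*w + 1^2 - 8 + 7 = -6*m^2 + 12*m + 6*w^2 + w*(9*m + 6)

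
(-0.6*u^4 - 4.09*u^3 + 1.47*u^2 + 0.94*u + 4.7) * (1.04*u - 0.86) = -0.624*u^5 - 3.7376*u^4 + 5.0462*u^3 - 0.2866*u^2 + 4.0796*u - 4.042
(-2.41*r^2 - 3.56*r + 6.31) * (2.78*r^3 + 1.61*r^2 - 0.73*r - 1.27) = -6.6998*r^5 - 13.7769*r^4 + 13.5695*r^3 + 15.8186*r^2 - 0.0850999999999988*r - 8.0137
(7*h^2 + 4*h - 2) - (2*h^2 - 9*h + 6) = 5*h^2 + 13*h - 8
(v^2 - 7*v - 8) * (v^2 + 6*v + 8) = v^4 - v^3 - 42*v^2 - 104*v - 64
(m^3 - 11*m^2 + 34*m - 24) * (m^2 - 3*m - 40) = m^5 - 14*m^4 + 27*m^3 + 314*m^2 - 1288*m + 960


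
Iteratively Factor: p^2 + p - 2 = (p - 1)*(p + 2)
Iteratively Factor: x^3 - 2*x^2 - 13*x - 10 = (x - 5)*(x^2 + 3*x + 2) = (x - 5)*(x + 2)*(x + 1)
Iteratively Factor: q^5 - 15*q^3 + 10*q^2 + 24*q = (q - 2)*(q^4 + 2*q^3 - 11*q^2 - 12*q) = (q - 3)*(q - 2)*(q^3 + 5*q^2 + 4*q) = (q - 3)*(q - 2)*(q + 4)*(q^2 + q) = q*(q - 3)*(q - 2)*(q + 4)*(q + 1)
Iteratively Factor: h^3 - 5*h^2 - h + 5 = (h - 1)*(h^2 - 4*h - 5) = (h - 5)*(h - 1)*(h + 1)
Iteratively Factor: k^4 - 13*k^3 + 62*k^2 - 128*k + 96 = (k - 4)*(k^3 - 9*k^2 + 26*k - 24) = (k - 4)*(k - 2)*(k^2 - 7*k + 12) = (k - 4)*(k - 3)*(k - 2)*(k - 4)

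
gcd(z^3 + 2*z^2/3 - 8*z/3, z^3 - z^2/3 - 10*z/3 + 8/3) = z^2 + 2*z/3 - 8/3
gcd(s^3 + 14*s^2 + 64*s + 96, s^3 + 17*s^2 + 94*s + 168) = s^2 + 10*s + 24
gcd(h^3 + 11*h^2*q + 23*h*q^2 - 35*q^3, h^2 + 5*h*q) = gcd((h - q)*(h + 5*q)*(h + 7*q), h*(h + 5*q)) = h + 5*q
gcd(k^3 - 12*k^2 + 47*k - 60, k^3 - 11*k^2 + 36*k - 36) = k - 3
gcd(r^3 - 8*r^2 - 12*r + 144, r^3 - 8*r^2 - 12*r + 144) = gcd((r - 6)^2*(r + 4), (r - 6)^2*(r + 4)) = r^3 - 8*r^2 - 12*r + 144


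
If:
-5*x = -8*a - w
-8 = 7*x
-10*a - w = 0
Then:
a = 20/7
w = -200/7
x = -8/7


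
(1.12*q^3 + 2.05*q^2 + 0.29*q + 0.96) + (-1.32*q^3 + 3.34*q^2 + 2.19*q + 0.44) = -0.2*q^3 + 5.39*q^2 + 2.48*q + 1.4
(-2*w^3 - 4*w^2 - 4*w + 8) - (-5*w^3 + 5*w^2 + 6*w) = 3*w^3 - 9*w^2 - 10*w + 8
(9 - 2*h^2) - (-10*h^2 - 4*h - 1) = 8*h^2 + 4*h + 10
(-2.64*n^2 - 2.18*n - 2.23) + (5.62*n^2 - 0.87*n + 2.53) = 2.98*n^2 - 3.05*n + 0.3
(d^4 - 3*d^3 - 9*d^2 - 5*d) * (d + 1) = d^5 - 2*d^4 - 12*d^3 - 14*d^2 - 5*d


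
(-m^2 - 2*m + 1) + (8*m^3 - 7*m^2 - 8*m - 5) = 8*m^3 - 8*m^2 - 10*m - 4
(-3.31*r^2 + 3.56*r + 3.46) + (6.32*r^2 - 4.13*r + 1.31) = 3.01*r^2 - 0.57*r + 4.77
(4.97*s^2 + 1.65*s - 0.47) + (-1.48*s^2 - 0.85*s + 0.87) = 3.49*s^2 + 0.8*s + 0.4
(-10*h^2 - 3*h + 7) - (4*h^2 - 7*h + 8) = -14*h^2 + 4*h - 1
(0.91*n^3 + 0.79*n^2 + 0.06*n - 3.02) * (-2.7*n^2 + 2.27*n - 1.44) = -2.457*n^5 - 0.0673000000000004*n^4 + 0.3209*n^3 + 7.1526*n^2 - 6.9418*n + 4.3488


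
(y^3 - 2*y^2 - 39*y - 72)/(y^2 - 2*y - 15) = (y^2 - 5*y - 24)/(y - 5)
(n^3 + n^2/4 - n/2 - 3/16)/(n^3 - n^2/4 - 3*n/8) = (n + 1/2)/n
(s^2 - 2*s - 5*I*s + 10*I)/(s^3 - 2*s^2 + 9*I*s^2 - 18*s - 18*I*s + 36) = (s - 5*I)/(s^2 + 9*I*s - 18)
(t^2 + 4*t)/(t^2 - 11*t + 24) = t*(t + 4)/(t^2 - 11*t + 24)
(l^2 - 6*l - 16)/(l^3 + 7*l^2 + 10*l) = (l - 8)/(l*(l + 5))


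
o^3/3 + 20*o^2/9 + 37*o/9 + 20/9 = (o/3 + 1/3)*(o + 5/3)*(o + 4)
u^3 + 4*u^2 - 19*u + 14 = (u - 2)*(u - 1)*(u + 7)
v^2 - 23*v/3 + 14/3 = (v - 7)*(v - 2/3)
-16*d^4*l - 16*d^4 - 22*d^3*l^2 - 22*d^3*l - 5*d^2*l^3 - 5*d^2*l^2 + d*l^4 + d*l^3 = (-8*d + l)*(d + l)*(2*d + l)*(d*l + d)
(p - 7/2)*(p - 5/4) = p^2 - 19*p/4 + 35/8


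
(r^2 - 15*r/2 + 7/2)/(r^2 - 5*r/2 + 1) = (r - 7)/(r - 2)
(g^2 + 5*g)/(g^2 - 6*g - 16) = g*(g + 5)/(g^2 - 6*g - 16)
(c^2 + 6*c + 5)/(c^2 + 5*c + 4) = (c + 5)/(c + 4)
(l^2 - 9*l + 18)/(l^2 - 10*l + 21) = (l - 6)/(l - 7)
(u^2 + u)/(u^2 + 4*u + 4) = u*(u + 1)/(u^2 + 4*u + 4)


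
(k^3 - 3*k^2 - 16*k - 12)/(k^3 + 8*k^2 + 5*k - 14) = (k^2 - 5*k - 6)/(k^2 + 6*k - 7)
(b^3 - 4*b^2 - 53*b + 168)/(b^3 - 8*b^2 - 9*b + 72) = (b + 7)/(b + 3)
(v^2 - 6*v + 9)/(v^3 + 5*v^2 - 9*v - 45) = (v - 3)/(v^2 + 8*v + 15)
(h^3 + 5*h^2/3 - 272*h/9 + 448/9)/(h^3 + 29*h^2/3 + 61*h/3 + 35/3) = (9*h^2 - 48*h + 64)/(3*(3*h^2 + 8*h + 5))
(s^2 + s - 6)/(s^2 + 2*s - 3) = (s - 2)/(s - 1)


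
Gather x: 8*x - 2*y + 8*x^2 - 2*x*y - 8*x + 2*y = 8*x^2 - 2*x*y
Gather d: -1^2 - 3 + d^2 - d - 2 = d^2 - d - 6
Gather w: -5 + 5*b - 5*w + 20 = 5*b - 5*w + 15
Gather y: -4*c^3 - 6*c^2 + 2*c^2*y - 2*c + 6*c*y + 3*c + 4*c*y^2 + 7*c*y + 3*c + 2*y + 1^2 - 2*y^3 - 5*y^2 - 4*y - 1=-4*c^3 - 6*c^2 + 4*c - 2*y^3 + y^2*(4*c - 5) + y*(2*c^2 + 13*c - 2)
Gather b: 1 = 1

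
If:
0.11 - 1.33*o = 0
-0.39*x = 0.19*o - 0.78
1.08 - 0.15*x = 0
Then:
No Solution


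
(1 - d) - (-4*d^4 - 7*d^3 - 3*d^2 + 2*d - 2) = 4*d^4 + 7*d^3 + 3*d^2 - 3*d + 3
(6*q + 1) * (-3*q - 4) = -18*q^2 - 27*q - 4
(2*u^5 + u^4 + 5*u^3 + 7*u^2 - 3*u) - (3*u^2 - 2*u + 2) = 2*u^5 + u^4 + 5*u^3 + 4*u^2 - u - 2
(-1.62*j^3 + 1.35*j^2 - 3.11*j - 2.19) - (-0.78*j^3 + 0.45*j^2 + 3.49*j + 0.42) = -0.84*j^3 + 0.9*j^2 - 6.6*j - 2.61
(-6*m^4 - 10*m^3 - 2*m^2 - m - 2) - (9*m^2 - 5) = -6*m^4 - 10*m^3 - 11*m^2 - m + 3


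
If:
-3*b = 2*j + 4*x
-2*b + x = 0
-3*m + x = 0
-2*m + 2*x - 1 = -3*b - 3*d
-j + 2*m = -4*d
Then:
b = 24/13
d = -41/13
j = -132/13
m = 16/13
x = 48/13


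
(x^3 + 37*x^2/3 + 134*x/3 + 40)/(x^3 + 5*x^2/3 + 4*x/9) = 3*(x^2 + 11*x + 30)/(x*(3*x + 1))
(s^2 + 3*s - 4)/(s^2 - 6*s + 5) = (s + 4)/(s - 5)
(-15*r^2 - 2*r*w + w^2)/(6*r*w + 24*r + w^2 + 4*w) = (-15*r^2 - 2*r*w + w^2)/(6*r*w + 24*r + w^2 + 4*w)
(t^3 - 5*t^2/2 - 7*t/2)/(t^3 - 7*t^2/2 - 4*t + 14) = t*(t + 1)/(t^2 - 4)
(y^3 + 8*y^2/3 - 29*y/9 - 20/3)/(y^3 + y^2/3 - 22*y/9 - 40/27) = 3*(y + 3)/(3*y + 2)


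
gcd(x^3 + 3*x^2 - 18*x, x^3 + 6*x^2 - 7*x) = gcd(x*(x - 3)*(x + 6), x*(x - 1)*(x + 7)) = x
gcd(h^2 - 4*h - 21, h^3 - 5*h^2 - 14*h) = h - 7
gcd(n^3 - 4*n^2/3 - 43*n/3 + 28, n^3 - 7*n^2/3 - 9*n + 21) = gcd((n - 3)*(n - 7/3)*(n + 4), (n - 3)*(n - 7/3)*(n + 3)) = n^2 - 16*n/3 + 7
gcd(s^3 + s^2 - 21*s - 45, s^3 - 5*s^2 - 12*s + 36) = s + 3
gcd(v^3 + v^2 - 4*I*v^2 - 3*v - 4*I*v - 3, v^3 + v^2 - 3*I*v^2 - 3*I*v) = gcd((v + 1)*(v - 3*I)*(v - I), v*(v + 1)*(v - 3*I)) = v^2 + v*(1 - 3*I) - 3*I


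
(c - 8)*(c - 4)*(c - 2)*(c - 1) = c^4 - 15*c^3 + 70*c^2 - 120*c + 64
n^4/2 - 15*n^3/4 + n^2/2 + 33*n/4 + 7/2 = (n/2 + 1/2)*(n - 7)*(n - 2)*(n + 1/2)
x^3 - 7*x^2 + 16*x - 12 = (x - 3)*(x - 2)^2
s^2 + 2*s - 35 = (s - 5)*(s + 7)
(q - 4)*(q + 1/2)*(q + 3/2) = q^3 - 2*q^2 - 29*q/4 - 3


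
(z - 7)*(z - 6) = z^2 - 13*z + 42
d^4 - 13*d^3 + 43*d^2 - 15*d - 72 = (d - 8)*(d - 3)^2*(d + 1)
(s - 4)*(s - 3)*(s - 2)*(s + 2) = s^4 - 7*s^3 + 8*s^2 + 28*s - 48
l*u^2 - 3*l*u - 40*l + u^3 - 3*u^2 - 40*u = (l + u)*(u - 8)*(u + 5)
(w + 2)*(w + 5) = w^2 + 7*w + 10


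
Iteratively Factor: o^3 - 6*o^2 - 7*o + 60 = (o - 5)*(o^2 - o - 12) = (o - 5)*(o - 4)*(o + 3)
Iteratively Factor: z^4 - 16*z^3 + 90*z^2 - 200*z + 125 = (z - 5)*(z^3 - 11*z^2 + 35*z - 25) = (z - 5)^2*(z^2 - 6*z + 5) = (z - 5)^2*(z - 1)*(z - 5)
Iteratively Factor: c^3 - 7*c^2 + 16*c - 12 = (c - 3)*(c^2 - 4*c + 4) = (c - 3)*(c - 2)*(c - 2)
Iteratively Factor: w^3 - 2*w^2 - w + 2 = (w - 1)*(w^2 - w - 2) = (w - 2)*(w - 1)*(w + 1)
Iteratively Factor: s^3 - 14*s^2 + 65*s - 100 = (s - 4)*(s^2 - 10*s + 25) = (s - 5)*(s - 4)*(s - 5)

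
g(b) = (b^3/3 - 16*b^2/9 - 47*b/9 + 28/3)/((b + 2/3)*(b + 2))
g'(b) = (b^2 - 32*b/9 - 47/9)/((b + 2/3)*(b + 2)) - (b^3/3 - 16*b^2/9 - 47*b/9 + 28/3)/((b + 2/3)*(b + 2)^2) - (b^3/3 - 16*b^2/9 - 47*b/9 + 28/3)/((b + 2/3)^2*(b + 2))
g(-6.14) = -4.54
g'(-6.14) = 0.47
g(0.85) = 0.88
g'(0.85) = -2.63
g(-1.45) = -28.20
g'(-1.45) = 10.55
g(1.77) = -0.40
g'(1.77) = -0.65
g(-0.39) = 24.87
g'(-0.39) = -113.63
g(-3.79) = -2.60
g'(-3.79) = 1.76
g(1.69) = -0.34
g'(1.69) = -0.73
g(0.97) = 0.60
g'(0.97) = -2.16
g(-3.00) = 0.00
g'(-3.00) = 6.19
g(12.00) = 1.50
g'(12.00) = 0.32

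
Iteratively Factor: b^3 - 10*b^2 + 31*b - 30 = (b - 5)*(b^2 - 5*b + 6) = (b - 5)*(b - 3)*(b - 2)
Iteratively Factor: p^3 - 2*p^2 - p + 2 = (p - 1)*(p^2 - p - 2) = (p - 2)*(p - 1)*(p + 1)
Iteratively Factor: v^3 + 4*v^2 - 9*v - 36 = (v - 3)*(v^2 + 7*v + 12) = (v - 3)*(v + 4)*(v + 3)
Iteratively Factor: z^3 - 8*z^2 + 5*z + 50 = (z + 2)*(z^2 - 10*z + 25) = (z - 5)*(z + 2)*(z - 5)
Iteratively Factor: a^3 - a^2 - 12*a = (a)*(a^2 - a - 12) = a*(a - 4)*(a + 3)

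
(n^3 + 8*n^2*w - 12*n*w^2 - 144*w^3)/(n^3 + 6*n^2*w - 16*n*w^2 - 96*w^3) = (n + 6*w)/(n + 4*w)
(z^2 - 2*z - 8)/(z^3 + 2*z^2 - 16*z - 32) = 1/(z + 4)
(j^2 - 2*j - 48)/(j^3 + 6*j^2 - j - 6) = (j - 8)/(j^2 - 1)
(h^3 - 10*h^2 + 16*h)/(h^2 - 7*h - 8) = h*(h - 2)/(h + 1)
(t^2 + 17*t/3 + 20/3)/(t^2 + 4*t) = (t + 5/3)/t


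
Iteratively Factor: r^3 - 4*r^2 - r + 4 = (r - 1)*(r^2 - 3*r - 4) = (r - 4)*(r - 1)*(r + 1)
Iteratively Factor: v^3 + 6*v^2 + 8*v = (v + 4)*(v^2 + 2*v) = (v + 2)*(v + 4)*(v)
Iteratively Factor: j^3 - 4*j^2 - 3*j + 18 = (j - 3)*(j^2 - j - 6) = (j - 3)^2*(j + 2)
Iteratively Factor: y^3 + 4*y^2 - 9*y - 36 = (y + 4)*(y^2 - 9) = (y + 3)*(y + 4)*(y - 3)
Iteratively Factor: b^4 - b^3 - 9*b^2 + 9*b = (b - 1)*(b^3 - 9*b) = b*(b - 1)*(b^2 - 9) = b*(b - 3)*(b - 1)*(b + 3)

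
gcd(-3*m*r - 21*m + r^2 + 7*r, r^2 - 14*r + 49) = 1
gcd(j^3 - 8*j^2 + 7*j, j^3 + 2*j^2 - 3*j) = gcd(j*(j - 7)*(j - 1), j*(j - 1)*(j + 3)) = j^2 - j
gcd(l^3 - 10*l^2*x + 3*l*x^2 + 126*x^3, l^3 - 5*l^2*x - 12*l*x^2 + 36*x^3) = -l^2 + 3*l*x + 18*x^2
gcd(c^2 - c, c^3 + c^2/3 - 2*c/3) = c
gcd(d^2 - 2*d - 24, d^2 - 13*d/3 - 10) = d - 6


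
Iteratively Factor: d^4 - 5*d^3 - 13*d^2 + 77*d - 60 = (d - 5)*(d^3 - 13*d + 12) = (d - 5)*(d - 1)*(d^2 + d - 12) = (d - 5)*(d - 3)*(d - 1)*(d + 4)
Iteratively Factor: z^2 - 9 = (z + 3)*(z - 3)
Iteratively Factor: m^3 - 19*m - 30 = (m + 3)*(m^2 - 3*m - 10) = (m + 2)*(m + 3)*(m - 5)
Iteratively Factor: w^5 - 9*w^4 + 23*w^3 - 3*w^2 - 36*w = (w + 1)*(w^4 - 10*w^3 + 33*w^2 - 36*w) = (w - 4)*(w + 1)*(w^3 - 6*w^2 + 9*w) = (w - 4)*(w - 3)*(w + 1)*(w^2 - 3*w) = (w - 4)*(w - 3)^2*(w + 1)*(w)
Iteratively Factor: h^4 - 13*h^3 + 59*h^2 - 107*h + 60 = (h - 4)*(h^3 - 9*h^2 + 23*h - 15) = (h - 4)*(h - 3)*(h^2 - 6*h + 5) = (h - 4)*(h - 3)*(h - 1)*(h - 5)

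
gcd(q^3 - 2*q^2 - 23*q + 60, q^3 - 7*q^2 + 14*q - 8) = q - 4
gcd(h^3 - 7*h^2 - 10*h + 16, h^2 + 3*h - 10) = 1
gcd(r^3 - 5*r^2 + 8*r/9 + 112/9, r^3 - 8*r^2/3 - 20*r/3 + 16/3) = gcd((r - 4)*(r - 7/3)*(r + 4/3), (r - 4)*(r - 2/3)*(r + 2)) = r - 4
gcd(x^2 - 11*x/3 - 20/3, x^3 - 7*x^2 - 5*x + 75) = x - 5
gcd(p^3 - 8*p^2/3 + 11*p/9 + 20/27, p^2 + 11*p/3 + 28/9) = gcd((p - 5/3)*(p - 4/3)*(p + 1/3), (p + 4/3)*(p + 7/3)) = 1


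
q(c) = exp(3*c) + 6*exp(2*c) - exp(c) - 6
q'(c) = 3*exp(3*c) + 12*exp(2*c) - exp(c)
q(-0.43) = -3.84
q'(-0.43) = 5.25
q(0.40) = 9.18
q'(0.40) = 35.18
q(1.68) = 315.84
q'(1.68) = 803.51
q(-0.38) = -3.56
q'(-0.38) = 5.89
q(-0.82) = -5.19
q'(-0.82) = 2.14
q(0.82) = 34.37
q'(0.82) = 94.71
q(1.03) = 60.25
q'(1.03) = 157.28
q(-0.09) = -1.14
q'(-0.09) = 11.40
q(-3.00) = -6.03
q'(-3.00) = -0.02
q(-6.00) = -6.00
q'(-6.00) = 0.00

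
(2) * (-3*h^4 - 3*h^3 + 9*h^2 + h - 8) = -6*h^4 - 6*h^3 + 18*h^2 + 2*h - 16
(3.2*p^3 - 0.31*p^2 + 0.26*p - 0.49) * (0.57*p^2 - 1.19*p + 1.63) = 1.824*p^5 - 3.9847*p^4 + 5.7331*p^3 - 1.094*p^2 + 1.0069*p - 0.7987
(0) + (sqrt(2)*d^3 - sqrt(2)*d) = sqrt(2)*d^3 - sqrt(2)*d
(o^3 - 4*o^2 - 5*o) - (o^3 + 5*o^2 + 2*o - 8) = -9*o^2 - 7*o + 8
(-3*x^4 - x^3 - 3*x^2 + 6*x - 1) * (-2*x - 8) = 6*x^5 + 26*x^4 + 14*x^3 + 12*x^2 - 46*x + 8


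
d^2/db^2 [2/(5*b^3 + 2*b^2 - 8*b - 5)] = 4*(-(15*b + 2)*(5*b^3 + 2*b^2 - 8*b - 5) + (15*b^2 + 4*b - 8)^2)/(5*b^3 + 2*b^2 - 8*b - 5)^3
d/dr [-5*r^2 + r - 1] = 1 - 10*r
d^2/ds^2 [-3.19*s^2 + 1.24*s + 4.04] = -6.38000000000000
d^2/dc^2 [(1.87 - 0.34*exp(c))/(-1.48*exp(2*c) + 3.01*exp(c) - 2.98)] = (0.744736000000001*exp(4*c) - 14.86956*exp(3*c) + 15.994212*exp(2*c) + 19.097137*exp(c) - 13.75419)*exp(c)/(3.241792*exp(6*c) - 19.779312*exp(5*c) + 59.80902*exp(4*c) - 106.922725*exp(3*c) + 120.42627*exp(2*c) - 80.190012*exp(c) + 26.463592)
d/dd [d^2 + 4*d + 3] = 2*d + 4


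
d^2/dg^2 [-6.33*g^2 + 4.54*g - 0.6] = -12.6600000000000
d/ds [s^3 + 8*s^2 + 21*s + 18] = 3*s^2 + 16*s + 21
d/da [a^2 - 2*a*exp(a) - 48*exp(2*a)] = -2*a*exp(a) + 2*a - 96*exp(2*a) - 2*exp(a)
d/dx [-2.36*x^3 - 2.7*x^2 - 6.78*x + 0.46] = -7.08*x^2 - 5.4*x - 6.78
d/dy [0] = 0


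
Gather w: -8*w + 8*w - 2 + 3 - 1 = 0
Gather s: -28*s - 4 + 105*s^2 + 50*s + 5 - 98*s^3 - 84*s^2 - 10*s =-98*s^3 + 21*s^2 + 12*s + 1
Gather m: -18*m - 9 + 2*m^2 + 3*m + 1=2*m^2 - 15*m - 8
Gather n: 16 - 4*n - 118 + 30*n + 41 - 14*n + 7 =12*n - 54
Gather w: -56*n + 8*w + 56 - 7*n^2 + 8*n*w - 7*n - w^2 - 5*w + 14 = -7*n^2 - 63*n - w^2 + w*(8*n + 3) + 70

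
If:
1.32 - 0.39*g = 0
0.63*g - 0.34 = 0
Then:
No Solution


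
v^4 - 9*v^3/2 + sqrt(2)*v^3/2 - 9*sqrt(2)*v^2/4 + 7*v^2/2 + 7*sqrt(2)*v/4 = v*(v - 7/2)*(v - 1)*(v + sqrt(2)/2)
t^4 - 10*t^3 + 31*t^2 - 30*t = t*(t - 5)*(t - 3)*(t - 2)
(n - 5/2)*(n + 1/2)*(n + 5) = n^3 + 3*n^2 - 45*n/4 - 25/4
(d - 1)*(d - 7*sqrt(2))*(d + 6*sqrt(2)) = d^3 - sqrt(2)*d^2 - d^2 - 84*d + sqrt(2)*d + 84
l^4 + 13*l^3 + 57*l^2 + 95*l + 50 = (l + 1)*(l + 2)*(l + 5)^2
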